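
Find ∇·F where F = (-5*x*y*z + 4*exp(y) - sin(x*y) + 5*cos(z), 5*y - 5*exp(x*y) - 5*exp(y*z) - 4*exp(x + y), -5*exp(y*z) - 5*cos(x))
-5*x*exp(x*y) - 5*y*z - 5*y*exp(y*z) - y*cos(x*y) - 5*z*exp(y*z) - 4*exp(x + y) + 5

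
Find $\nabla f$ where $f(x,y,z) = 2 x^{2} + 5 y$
(4*x, 5, 0)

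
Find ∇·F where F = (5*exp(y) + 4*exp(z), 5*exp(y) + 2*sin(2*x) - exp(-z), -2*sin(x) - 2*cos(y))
5*exp(y)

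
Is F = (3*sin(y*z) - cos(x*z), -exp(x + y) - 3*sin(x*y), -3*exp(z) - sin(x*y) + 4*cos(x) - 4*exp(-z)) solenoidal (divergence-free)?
No, ∇·F = -3*x*cos(x*y) + z*sin(x*z) - 3*exp(z) - exp(x + y) + 4*exp(-z)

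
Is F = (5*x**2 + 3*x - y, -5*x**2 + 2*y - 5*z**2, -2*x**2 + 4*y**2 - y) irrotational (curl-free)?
No, ∇×F = (8*y + 10*z - 1, 4*x, 1 - 10*x)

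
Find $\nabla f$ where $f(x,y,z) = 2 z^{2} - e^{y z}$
(0, -z*exp(y*z), -y*exp(y*z) + 4*z)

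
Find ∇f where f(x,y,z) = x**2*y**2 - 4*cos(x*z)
(2*x*y**2 + 4*z*sin(x*z), 2*x**2*y, 4*x*sin(x*z))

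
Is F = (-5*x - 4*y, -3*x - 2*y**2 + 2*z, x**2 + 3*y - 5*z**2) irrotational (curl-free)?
No, ∇×F = (1, -2*x, 1)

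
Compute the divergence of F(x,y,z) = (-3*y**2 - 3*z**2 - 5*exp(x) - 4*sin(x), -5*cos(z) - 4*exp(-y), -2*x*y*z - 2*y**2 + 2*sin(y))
-2*x*y - 5*exp(x) - 4*cos(x) + 4*exp(-y)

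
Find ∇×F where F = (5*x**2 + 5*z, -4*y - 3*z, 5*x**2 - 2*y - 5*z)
(1, 5 - 10*x, 0)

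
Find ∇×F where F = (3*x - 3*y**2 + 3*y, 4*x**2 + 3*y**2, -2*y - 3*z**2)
(-2, 0, 8*x + 6*y - 3)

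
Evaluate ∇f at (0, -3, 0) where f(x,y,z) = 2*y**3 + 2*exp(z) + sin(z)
(0, 54, 3)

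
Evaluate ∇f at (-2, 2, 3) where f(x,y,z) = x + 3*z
(1, 0, 3)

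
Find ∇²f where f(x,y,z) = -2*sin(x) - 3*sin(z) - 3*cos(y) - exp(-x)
2*sin(x) + 3*sin(z) + 3*cos(y) - exp(-x)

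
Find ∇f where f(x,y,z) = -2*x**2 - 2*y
(-4*x, -2, 0)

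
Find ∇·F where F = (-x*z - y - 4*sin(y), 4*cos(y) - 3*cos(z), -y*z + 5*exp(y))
-y - z - 4*sin(y)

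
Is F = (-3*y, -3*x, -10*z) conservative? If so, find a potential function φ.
Yes, F is conservative. φ = -3*x*y - 5*z**2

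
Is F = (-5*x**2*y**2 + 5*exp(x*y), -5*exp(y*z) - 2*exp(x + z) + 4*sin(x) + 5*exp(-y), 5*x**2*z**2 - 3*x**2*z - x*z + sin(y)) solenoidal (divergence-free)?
No, ∇·F = 10*x**2*z - 3*x**2 - 10*x*y**2 - x + 5*y*exp(x*y) - 5*z*exp(y*z) - 5*exp(-y)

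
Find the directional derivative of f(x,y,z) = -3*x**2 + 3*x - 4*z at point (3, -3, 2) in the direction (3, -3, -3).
-11*sqrt(3)/3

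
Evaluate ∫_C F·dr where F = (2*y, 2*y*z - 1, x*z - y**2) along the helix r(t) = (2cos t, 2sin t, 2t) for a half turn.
-12*pi - 16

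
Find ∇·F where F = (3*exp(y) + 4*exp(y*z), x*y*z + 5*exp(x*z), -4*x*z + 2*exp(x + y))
x*(z - 4)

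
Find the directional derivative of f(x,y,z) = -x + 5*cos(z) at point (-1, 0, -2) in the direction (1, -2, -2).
-10*sin(2)/3 - 1/3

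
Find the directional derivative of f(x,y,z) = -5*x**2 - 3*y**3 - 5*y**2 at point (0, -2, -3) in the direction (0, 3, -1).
-24*sqrt(10)/5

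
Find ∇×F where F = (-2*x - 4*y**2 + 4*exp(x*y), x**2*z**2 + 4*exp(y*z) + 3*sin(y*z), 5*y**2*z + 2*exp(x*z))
(-2*x**2*z + 10*y*z - 4*y*exp(y*z) - 3*y*cos(y*z), -2*z*exp(x*z), 2*x*z**2 - 4*x*exp(x*y) + 8*y)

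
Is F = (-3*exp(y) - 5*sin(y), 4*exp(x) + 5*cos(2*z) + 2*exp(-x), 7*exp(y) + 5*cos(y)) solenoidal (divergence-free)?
Yes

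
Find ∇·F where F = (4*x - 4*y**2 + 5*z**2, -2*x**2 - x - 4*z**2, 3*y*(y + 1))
4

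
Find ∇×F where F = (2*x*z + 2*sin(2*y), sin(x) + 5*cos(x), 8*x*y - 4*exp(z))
(8*x, 2*x - 8*y, -5*sin(x) + cos(x) - 4*cos(2*y))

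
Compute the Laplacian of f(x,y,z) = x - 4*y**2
-8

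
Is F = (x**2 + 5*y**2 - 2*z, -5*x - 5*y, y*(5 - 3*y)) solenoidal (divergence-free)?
No, ∇·F = 2*x - 5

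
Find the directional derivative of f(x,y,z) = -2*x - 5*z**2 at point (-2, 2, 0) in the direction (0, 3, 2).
0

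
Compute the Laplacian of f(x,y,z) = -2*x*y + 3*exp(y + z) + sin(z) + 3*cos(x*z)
-3*x**2*cos(x*z) - 3*z**2*cos(x*z) + 6*exp(y + z) - sin(z)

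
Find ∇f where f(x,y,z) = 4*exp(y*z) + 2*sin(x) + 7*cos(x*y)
(-7*y*sin(x*y) + 2*cos(x), -7*x*sin(x*y) + 4*z*exp(y*z), 4*y*exp(y*z))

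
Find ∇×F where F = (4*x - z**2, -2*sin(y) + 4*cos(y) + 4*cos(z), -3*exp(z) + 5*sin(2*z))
(4*sin(z), -2*z, 0)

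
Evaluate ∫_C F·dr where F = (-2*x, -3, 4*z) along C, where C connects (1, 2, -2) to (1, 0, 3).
16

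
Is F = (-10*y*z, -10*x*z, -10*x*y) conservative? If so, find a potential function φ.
Yes, F is conservative. φ = -10*x*y*z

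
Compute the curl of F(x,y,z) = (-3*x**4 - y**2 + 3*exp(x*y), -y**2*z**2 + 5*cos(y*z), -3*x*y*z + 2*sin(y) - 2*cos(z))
(-3*x*z + 2*y**2*z + 5*y*sin(y*z) + 2*cos(y), 3*y*z, -3*x*exp(x*y) + 2*y)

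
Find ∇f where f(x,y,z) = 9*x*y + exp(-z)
(9*y, 9*x, -exp(-z))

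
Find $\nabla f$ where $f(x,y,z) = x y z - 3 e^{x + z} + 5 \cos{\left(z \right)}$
(y*z - 3*exp(x + z), x*z, x*y - 3*exp(x + z) - 5*sin(z))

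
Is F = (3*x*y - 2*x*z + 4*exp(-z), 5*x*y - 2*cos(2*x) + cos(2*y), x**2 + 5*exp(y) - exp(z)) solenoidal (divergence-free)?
No, ∇·F = 5*x + 3*y - 2*z - exp(z) - 2*sin(2*y)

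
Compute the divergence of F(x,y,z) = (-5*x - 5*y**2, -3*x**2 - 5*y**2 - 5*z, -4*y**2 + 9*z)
4 - 10*y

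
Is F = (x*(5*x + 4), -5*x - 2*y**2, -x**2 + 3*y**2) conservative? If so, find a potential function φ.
No, ∇×F = (6*y, 2*x, -5) ≠ 0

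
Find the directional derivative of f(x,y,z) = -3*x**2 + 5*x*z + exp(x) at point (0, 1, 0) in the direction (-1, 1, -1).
-sqrt(3)/3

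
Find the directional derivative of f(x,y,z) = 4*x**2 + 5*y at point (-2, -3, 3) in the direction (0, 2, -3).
10*sqrt(13)/13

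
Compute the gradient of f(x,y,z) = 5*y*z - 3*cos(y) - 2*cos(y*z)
(0, 2*z*sin(y*z) + 5*z + 3*sin(y), y*(2*sin(y*z) + 5))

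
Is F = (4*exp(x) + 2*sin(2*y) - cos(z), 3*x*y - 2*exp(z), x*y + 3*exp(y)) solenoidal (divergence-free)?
No, ∇·F = 3*x + 4*exp(x)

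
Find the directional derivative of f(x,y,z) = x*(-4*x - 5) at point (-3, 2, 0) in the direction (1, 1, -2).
19*sqrt(6)/6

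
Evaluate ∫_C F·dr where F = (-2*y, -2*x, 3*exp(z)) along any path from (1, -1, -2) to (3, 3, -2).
-20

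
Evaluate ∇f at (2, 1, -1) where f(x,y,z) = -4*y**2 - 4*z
(0, -8, -4)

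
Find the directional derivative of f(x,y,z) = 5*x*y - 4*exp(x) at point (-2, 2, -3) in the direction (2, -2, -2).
4*sqrt(3)*(-1 + 5*exp(2))*exp(-2)/3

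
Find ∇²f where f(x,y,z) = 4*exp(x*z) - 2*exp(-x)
4*x**2*exp(x*z) + 4*z**2*exp(x*z) - 2*exp(-x)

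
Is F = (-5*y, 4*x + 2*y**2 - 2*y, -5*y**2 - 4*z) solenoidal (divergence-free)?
No, ∇·F = 4*y - 6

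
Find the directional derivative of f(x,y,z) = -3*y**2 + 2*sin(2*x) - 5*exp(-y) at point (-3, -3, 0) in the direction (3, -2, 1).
sqrt(14)*(-5*exp(3) - 18 + 6*cos(6))/7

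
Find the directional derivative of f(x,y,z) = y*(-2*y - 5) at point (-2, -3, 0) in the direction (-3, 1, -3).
7*sqrt(19)/19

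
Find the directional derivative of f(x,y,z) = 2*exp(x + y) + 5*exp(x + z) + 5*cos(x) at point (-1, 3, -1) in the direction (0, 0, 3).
5*exp(-2)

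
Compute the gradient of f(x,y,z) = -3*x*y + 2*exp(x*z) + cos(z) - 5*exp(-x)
(-3*y + 2*z*exp(x*z) + 5*exp(-x), -3*x, 2*x*exp(x*z) - sin(z))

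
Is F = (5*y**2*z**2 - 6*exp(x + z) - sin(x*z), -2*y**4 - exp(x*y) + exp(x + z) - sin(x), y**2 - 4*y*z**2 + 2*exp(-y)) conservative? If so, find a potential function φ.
No, ∇×F = (2*y - 4*z**2 - exp(x + z) - 2*exp(-y), -x*cos(x*z) + 10*y**2*z - 6*exp(x + z), -10*y*z**2 - y*exp(x*y) + exp(x + z) - cos(x)) ≠ 0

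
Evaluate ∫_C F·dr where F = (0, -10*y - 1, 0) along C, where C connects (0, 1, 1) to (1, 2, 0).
-16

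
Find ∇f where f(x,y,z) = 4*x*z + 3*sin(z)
(4*z, 0, 4*x + 3*cos(z))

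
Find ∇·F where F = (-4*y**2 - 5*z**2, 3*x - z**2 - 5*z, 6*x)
0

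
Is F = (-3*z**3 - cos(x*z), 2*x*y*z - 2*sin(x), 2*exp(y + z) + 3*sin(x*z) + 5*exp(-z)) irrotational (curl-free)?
No, ∇×F = (-2*x*y + 2*exp(y + z), x*sin(x*z) - 9*z**2 - 3*z*cos(x*z), 2*y*z - 2*cos(x))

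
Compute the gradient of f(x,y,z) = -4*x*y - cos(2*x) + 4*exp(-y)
(-4*y + 2*sin(2*x), -4*x - 4*exp(-y), 0)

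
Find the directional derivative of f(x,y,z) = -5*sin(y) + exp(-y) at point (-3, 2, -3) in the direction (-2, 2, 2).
-sqrt(3)*(5*exp(2)*cos(2) + 1)*exp(-2)/3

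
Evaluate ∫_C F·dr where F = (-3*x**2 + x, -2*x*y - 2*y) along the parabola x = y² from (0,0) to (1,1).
-2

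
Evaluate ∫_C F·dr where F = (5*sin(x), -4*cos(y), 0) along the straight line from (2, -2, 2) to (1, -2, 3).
-5*cos(1) + 5*cos(2)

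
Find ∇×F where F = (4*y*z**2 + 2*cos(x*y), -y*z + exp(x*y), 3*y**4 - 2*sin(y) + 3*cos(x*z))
(12*y**3 + y - 2*cos(y), z*(8*y + 3*sin(x*z)), 2*x*sin(x*y) + y*exp(x*y) - 4*z**2)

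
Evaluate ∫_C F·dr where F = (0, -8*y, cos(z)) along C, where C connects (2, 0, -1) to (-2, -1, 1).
-4 + 2*sin(1)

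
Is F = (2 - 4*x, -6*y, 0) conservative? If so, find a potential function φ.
Yes, F is conservative. φ = -2*x**2 + 2*x - 3*y**2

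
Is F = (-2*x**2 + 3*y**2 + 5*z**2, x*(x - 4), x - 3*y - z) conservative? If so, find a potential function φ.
No, ∇×F = (-3, 10*z - 1, 2*x - 6*y - 4) ≠ 0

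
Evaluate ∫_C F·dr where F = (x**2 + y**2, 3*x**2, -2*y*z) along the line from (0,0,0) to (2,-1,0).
-2/3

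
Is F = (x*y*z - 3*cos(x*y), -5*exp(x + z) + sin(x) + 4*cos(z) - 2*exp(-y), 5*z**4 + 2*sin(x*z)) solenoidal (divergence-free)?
No, ∇·F = 2*x*cos(x*z) + y*z + 3*y*sin(x*y) + 20*z**3 + 2*exp(-y)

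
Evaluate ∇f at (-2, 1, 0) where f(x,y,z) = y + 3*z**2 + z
(0, 1, 1)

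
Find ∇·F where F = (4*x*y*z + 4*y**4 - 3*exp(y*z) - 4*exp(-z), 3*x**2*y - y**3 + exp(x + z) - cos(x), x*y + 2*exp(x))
3*x**2 - 3*y**2 + 4*y*z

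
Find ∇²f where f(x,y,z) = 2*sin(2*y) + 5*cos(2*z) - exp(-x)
-8*sin(2*y) - 20*cos(2*z) - exp(-x)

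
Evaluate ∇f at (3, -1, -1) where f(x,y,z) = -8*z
(0, 0, -8)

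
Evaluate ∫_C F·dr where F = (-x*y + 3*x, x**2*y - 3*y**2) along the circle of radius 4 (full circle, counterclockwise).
0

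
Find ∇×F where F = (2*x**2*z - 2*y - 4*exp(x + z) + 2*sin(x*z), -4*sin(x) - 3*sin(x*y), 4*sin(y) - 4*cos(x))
(4*cos(y), 2*x**2 + 2*x*cos(x*z) - 4*exp(x + z) - 4*sin(x), -3*y*cos(x*y) - 4*cos(x) + 2)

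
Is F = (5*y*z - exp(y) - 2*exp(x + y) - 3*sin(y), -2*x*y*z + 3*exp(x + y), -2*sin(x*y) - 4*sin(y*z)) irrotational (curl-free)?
No, ∇×F = (2*x*y - 2*x*cos(x*y) - 4*z*cos(y*z), y*(2*cos(x*y) + 5), -2*y*z - 5*z + exp(y) + 5*exp(x + y) + 3*cos(y))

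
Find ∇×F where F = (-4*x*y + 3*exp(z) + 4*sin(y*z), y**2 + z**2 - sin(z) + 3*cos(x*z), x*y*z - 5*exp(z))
(x*z + 3*x*sin(x*z) - 2*z + cos(z), -y*z + 4*y*cos(y*z) + 3*exp(z), 4*x - 3*z*sin(x*z) - 4*z*cos(y*z))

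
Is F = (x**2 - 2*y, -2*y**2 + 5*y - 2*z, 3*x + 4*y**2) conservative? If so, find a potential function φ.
No, ∇×F = (8*y + 2, -3, 2) ≠ 0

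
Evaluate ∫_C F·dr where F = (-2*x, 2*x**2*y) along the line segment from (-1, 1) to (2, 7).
63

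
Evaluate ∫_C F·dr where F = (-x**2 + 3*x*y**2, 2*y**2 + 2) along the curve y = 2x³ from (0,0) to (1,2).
21/2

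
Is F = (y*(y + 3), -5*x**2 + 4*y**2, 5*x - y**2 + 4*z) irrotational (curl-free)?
No, ∇×F = (-2*y, -5, -10*x - 2*y - 3)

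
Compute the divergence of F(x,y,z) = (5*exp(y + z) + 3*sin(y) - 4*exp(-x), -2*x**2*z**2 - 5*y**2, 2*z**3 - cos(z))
-10*y + 6*z**2 + sin(z) + 4*exp(-x)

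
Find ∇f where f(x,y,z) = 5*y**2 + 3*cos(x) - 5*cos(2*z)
(-3*sin(x), 10*y, 10*sin(2*z))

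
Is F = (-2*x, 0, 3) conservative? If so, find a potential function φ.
Yes, F is conservative. φ = -x**2 + 3*z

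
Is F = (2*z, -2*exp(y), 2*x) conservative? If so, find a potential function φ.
Yes, F is conservative. φ = 2*x*z - 2*exp(y)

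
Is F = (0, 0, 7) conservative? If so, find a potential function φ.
Yes, F is conservative. φ = 7*z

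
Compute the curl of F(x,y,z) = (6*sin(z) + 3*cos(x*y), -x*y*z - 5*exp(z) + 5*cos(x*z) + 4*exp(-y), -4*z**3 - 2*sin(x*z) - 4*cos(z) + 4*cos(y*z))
(x*y + 5*x*sin(x*z) - 4*z*sin(y*z) + 5*exp(z), 2*z*cos(x*z) + 6*cos(z), 3*x*sin(x*y) - y*z - 5*z*sin(x*z))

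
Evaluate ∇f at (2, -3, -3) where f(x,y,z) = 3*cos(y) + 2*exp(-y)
(0, -2*exp(3) + 3*sin(3), 0)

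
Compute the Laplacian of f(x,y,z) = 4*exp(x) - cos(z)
4*exp(x) + cos(z)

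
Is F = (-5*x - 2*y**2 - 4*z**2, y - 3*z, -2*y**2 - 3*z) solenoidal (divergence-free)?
No, ∇·F = -7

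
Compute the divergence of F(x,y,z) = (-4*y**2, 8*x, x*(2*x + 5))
0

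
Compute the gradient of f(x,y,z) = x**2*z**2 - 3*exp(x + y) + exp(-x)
(2*x*z**2 - 3*exp(x + y) - exp(-x), -3*exp(x + y), 2*x**2*z)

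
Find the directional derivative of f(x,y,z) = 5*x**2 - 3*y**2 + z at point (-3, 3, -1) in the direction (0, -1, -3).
3*sqrt(10)/2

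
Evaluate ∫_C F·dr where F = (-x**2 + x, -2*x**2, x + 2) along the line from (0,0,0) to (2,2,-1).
-9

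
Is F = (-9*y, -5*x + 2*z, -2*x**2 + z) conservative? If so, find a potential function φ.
No, ∇×F = (-2, 4*x, 4) ≠ 0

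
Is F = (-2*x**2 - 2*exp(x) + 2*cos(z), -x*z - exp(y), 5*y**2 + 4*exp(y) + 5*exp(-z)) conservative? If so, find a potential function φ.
No, ∇×F = (x + 10*y + 4*exp(y), -2*sin(z), -z) ≠ 0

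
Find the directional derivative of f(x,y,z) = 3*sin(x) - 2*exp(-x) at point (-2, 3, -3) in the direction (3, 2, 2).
3*sqrt(17)*(3*cos(2) + 2*exp(2))/17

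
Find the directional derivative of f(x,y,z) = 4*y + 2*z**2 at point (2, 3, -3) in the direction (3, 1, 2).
-10*sqrt(14)/7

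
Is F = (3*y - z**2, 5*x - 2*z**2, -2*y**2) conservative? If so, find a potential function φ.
No, ∇×F = (-4*y + 4*z, -2*z, 2) ≠ 0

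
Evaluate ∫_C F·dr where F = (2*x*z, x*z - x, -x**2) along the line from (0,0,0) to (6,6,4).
78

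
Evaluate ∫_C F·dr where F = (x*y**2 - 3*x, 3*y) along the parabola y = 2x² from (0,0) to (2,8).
398/3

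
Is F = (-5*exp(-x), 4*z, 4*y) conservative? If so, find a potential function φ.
Yes, F is conservative. φ = 4*y*z + 5*exp(-x)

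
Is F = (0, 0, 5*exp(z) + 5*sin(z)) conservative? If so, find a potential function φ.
Yes, F is conservative. φ = 5*exp(z) - 5*cos(z)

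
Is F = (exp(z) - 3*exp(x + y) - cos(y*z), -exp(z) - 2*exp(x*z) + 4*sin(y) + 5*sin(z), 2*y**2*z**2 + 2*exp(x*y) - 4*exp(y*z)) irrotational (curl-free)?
No, ∇×F = (2*x*exp(x*y) + 2*x*exp(x*z) + 4*y*z**2 - 4*z*exp(y*z) + exp(z) - 5*cos(z), -2*y*exp(x*y) + y*sin(y*z) + exp(z), -2*z*exp(x*z) - z*sin(y*z) + 3*exp(x + y))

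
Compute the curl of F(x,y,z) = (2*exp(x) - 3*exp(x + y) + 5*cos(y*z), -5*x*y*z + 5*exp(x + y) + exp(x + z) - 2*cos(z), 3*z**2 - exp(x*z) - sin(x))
(5*x*y - exp(x + z) - 2*sin(z), -5*y*sin(y*z) + z*exp(x*z) + cos(x), -5*y*z + 5*z*sin(y*z) + 8*exp(x + y) + exp(x + z))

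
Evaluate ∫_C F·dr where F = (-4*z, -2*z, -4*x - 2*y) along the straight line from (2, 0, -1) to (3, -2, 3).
-32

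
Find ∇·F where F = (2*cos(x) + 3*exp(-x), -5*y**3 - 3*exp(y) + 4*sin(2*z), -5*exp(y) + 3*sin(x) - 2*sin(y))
-15*y**2 - 3*exp(y) - 2*sin(x) - 3*exp(-x)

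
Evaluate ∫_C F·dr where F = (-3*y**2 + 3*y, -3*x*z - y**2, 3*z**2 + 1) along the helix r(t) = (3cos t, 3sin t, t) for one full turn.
pi*(-27*pi - 25 + 8*pi**2)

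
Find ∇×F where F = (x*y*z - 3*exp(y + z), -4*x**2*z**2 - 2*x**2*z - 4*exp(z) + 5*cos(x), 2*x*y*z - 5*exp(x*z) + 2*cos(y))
(8*x**2*z + 2*x**2 + 2*x*z + 4*exp(z) - 2*sin(y), x*y - 2*y*z + 5*z*exp(x*z) - 3*exp(y + z), -8*x*z**2 - 5*x*z + 3*exp(y + z) - 5*sin(x))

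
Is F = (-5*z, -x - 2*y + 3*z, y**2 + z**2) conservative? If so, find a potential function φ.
No, ∇×F = (2*y - 3, -5, -1) ≠ 0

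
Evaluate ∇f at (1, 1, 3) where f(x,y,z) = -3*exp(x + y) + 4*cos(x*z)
(-3*exp(2) - 12*sin(3), -3*exp(2), -4*sin(3))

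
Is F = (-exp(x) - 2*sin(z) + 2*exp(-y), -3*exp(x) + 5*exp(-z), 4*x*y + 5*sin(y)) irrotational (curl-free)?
No, ∇×F = (4*x + 5*cos(y) + 5*exp(-z), -4*y - 2*cos(z), -3*exp(x) + 2*exp(-y))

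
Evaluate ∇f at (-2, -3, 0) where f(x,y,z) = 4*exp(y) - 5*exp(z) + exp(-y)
(0, (4 - exp(6))*exp(-3), -5)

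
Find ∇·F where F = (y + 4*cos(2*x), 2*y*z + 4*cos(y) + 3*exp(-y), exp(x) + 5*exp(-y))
2*z - 8*sin(2*x) - 4*sin(y) - 3*exp(-y)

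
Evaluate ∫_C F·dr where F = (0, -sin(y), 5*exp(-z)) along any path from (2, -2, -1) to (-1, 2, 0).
-5 + 5*E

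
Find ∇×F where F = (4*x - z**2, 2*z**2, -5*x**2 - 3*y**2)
(-6*y - 4*z, 10*x - 2*z, 0)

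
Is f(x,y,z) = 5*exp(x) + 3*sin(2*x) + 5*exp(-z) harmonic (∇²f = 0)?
No, ∇²f = 5*exp(x) - 12*sin(2*x) + 5*exp(-z)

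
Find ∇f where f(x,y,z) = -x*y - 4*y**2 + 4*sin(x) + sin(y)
(-y + 4*cos(x), -x - 8*y + cos(y), 0)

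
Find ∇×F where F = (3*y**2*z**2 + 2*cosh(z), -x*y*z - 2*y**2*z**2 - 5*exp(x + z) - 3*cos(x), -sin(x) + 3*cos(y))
(x*y + 4*y**2*z + 5*exp(x + z) - 3*sin(y), 6*y**2*z + cos(x) + 2*sinh(z), -6*y*z**2 - y*z - 5*exp(x + z) + 3*sin(x))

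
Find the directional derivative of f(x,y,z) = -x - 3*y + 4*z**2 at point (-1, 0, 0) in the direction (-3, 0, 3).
sqrt(2)/2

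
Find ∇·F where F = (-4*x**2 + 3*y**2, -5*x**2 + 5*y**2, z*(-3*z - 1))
-8*x + 10*y - 6*z - 1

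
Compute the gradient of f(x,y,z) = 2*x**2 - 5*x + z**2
(4*x - 5, 0, 2*z)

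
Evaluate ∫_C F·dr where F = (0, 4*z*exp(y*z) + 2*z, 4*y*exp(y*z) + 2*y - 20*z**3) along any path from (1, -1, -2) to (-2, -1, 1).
-4*exp(2) + 4*exp(-1) + 69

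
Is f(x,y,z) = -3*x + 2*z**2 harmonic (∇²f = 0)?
No, ∇²f = 4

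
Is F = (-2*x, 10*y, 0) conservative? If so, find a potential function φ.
Yes, F is conservative. φ = -x**2 + 5*y**2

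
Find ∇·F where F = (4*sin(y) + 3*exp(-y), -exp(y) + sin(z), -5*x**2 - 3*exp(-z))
-exp(y) + 3*exp(-z)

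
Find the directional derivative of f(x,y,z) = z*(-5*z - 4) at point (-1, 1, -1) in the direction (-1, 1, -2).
-2*sqrt(6)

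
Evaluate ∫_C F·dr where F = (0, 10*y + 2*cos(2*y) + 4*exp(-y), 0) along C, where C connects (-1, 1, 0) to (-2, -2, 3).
-4*exp(2) - sin(2) - sin(4) + 4*exp(-1) + 15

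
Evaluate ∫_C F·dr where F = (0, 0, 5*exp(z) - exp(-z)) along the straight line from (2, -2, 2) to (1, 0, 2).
0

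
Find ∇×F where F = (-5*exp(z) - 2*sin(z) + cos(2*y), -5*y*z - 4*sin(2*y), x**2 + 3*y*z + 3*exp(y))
(5*y + 3*z + 3*exp(y), -2*x - 5*exp(z) - 2*cos(z), 2*sin(2*y))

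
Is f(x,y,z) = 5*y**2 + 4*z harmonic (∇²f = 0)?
No, ∇²f = 10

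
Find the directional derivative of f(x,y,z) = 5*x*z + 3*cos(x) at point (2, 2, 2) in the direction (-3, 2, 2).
sqrt(17)*(-10 + 9*sin(2))/17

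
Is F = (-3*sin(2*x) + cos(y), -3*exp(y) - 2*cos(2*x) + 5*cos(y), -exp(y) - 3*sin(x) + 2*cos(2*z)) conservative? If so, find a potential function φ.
No, ∇×F = (-exp(y), 3*cos(x), 4*sin(2*x) + sin(y)) ≠ 0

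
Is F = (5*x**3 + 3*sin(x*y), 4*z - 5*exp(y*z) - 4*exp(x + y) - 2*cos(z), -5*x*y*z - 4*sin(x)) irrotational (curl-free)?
No, ∇×F = (-5*x*z + 5*y*exp(y*z) - 2*sin(z) - 4, 5*y*z + 4*cos(x), -3*x*cos(x*y) - 4*exp(x + y))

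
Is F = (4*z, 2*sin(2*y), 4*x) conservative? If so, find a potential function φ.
Yes, F is conservative. φ = 4*x*z - cos(2*y)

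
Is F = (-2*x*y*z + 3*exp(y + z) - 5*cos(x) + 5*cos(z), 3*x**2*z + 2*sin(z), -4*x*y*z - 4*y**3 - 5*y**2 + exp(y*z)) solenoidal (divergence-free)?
No, ∇·F = -4*x*y - 2*y*z + y*exp(y*z) + 5*sin(x)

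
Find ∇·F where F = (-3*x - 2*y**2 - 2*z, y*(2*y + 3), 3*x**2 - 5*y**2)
4*y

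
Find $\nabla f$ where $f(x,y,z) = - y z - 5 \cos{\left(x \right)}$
(5*sin(x), -z, -y)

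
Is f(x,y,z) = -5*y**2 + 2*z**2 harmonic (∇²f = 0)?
No, ∇²f = -6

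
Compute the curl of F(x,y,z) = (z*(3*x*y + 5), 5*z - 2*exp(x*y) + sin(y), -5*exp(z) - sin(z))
(-5, 3*x*y + 5, -3*x*z - 2*y*exp(x*y))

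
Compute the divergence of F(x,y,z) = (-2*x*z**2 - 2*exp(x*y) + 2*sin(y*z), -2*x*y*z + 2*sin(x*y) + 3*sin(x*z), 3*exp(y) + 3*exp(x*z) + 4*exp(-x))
-2*x*z + 3*x*exp(x*z) + 2*x*cos(x*y) - 2*y*exp(x*y) - 2*z**2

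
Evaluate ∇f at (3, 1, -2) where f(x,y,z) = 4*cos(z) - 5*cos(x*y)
(5*sin(3), 15*sin(3), 4*sin(2))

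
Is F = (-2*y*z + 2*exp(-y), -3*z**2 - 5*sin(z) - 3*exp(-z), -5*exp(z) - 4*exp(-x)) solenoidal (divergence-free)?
No, ∇·F = -5*exp(z)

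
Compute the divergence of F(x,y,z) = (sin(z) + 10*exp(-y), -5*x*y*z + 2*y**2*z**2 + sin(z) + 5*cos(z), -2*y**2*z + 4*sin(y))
-5*x*z - 2*y**2 + 4*y*z**2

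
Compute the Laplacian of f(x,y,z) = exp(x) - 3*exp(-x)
exp(x) - 3*exp(-x)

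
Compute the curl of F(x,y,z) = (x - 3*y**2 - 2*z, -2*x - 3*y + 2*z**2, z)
(-4*z, -2, 6*y - 2)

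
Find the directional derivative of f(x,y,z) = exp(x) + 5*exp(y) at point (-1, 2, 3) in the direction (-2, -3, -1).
sqrt(14)*(-15*exp(3) - 2)*exp(-1)/14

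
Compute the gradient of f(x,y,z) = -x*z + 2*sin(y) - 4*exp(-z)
(-z, 2*cos(y), -x + 4*exp(-z))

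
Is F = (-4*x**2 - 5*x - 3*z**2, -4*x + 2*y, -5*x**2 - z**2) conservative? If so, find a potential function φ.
No, ∇×F = (0, 10*x - 6*z, -4) ≠ 0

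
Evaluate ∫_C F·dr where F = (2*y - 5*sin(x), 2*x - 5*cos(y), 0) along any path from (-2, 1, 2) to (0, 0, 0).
-5*cos(2) + 5*sin(1) + 9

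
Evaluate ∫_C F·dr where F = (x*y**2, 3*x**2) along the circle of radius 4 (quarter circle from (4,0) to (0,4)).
64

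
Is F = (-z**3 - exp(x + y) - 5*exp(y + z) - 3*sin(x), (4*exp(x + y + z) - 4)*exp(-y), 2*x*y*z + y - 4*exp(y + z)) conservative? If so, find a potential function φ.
No, ∇×F = (2*x*z - 4*exp(x + z) - 4*exp(y + z) + 1, -2*y*z - 3*z**2 - 5*exp(y + z), exp(x + y) + 4*exp(x + z) + 5*exp(y + z)) ≠ 0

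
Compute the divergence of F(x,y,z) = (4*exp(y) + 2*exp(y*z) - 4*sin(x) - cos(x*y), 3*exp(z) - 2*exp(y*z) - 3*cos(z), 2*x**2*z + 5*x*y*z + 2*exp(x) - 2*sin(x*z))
2*x**2 + 5*x*y - 2*x*cos(x*z) + y*sin(x*y) - 2*z*exp(y*z) - 4*cos(x)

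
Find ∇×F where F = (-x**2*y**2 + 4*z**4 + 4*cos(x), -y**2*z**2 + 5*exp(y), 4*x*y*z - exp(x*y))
(4*x*z - x*exp(x*y) + 2*y**2*z, -4*y*z + y*exp(x*y) + 16*z**3, 2*x**2*y)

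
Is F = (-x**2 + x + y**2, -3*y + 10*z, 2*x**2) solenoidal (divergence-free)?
No, ∇·F = -2*x - 2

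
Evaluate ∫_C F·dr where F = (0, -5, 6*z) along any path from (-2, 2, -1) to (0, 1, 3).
29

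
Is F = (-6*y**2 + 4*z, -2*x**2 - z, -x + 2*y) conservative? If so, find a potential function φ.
No, ∇×F = (3, 5, -4*x + 12*y) ≠ 0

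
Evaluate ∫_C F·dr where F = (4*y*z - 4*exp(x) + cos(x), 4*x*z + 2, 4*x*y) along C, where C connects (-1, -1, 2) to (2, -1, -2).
-4*exp(2) + sin(1) + sin(2) + 4*exp(-1) + 8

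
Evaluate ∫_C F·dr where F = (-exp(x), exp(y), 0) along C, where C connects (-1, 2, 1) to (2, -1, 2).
2*(1 - exp(3))*exp(-1)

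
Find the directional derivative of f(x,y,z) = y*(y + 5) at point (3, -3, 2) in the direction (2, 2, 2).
-sqrt(3)/3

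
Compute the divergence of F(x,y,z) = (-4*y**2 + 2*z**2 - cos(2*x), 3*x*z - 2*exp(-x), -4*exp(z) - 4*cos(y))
-4*exp(z) + 2*sin(2*x)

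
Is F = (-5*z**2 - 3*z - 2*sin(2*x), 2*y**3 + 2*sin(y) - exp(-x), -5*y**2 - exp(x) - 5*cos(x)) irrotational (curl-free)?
No, ∇×F = (-10*y, -10*z + exp(x) - 5*sin(x) - 3, exp(-x))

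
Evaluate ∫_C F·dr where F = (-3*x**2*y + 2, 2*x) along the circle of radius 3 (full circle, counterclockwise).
315*pi/4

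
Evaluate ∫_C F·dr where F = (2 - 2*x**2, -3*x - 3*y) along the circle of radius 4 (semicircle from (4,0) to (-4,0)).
208/3 - 24*pi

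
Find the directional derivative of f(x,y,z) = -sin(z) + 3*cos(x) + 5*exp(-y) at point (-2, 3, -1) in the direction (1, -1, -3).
sqrt(11)*(5 + 3*(cos(1) + sin(2))*exp(3))*exp(-3)/11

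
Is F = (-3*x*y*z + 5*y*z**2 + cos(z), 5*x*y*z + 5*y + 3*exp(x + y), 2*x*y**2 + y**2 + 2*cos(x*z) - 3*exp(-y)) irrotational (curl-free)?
No, ∇×F = (-x*y + 2*y + 3*exp(-y), -3*x*y - 2*y**2 + 10*y*z + 2*z*sin(x*z) - sin(z), 3*x*z + 5*y*z - 5*z**2 + 3*exp(x + y))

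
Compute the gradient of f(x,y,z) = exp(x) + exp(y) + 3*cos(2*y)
(exp(x), exp(y) - 6*sin(2*y), 0)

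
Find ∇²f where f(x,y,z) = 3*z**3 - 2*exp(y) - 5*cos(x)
18*z - 2*exp(y) + 5*cos(x)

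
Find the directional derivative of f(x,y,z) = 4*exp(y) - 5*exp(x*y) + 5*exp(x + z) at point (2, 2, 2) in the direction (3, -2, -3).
sqrt(22)*(-5*exp(2) - 4)*exp(2)/11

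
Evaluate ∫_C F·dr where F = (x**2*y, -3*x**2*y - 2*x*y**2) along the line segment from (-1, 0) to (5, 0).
0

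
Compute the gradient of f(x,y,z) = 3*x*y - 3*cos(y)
(3*y, 3*x + 3*sin(y), 0)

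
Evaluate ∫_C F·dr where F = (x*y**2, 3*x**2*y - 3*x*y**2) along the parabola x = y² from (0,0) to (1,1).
7/30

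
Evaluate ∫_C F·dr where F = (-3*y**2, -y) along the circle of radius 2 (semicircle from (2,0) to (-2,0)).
32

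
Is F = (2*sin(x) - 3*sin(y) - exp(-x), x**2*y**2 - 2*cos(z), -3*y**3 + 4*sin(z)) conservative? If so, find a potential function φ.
No, ∇×F = (-9*y**2 - 2*sin(z), 0, 2*x*y**2 + 3*cos(y)) ≠ 0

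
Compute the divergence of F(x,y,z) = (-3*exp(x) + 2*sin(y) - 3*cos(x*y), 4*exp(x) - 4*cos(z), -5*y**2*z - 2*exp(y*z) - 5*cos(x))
-5*y**2 - 2*y*exp(y*z) + 3*y*sin(x*y) - 3*exp(x)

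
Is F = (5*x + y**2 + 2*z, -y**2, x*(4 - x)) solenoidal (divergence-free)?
No, ∇·F = 5 - 2*y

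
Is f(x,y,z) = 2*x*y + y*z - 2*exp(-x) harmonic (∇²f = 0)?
No, ∇²f = -2*exp(-x)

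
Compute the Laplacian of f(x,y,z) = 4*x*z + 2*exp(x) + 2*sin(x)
2*exp(x) - 2*sin(x)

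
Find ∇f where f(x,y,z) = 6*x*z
(6*z, 0, 6*x)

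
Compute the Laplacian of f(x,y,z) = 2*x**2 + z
4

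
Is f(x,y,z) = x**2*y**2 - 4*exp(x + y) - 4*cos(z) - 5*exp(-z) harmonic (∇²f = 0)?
No, ∇²f = (2*(x**2 + y**2 - 4*exp(x + y) + 2*cos(z))*exp(z) - 5)*exp(-z)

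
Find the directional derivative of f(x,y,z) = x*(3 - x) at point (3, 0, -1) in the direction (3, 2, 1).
-9*sqrt(14)/14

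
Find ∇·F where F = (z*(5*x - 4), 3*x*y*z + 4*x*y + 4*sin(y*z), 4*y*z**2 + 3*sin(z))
3*x*z + 4*x + 8*y*z + 4*z*cos(y*z) + 5*z + 3*cos(z)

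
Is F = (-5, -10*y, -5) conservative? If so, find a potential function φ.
Yes, F is conservative. φ = -5*x - 5*y**2 - 5*z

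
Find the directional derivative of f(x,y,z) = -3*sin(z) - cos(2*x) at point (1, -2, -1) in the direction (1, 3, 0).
sqrt(10)*sin(2)/5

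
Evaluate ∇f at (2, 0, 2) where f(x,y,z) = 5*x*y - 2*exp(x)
(-2*exp(2), 10, 0)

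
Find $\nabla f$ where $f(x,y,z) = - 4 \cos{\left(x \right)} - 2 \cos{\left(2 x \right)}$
(4*sin(x) + 4*sin(2*x), 0, 0)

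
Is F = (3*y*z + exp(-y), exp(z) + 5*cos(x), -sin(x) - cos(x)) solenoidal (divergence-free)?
Yes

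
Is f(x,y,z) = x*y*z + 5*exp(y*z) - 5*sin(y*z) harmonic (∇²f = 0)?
No, ∇²f = 5*(y**2 + z**2)*(exp(y*z) + sin(y*z))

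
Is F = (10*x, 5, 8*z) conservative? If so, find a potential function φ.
Yes, F is conservative. φ = 5*x**2 + 5*y + 4*z**2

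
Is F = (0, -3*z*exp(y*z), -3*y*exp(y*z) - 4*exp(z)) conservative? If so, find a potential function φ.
Yes, F is conservative. φ = -4*exp(z) - 3*exp(y*z)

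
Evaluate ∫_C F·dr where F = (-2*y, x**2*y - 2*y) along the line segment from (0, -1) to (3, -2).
45/4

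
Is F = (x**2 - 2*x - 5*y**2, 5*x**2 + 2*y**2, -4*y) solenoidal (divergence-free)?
No, ∇·F = 2*x + 4*y - 2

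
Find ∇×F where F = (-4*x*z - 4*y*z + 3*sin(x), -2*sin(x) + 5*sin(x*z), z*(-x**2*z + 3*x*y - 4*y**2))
(-5*x*cos(x*z) + z*(3*x - 8*y), -4*x - 4*y + z*(2*x*z - 3*y), 5*z*cos(x*z) + 4*z - 2*cos(x))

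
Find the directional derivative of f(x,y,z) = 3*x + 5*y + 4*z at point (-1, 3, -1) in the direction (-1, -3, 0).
-9*sqrt(10)/5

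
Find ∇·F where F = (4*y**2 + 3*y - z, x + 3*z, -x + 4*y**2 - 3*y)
0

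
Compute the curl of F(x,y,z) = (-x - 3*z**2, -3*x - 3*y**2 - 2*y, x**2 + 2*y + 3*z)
(2, -2*x - 6*z, -3)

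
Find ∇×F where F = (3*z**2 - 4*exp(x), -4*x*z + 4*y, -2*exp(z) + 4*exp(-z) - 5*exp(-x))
(4*x, 6*z - 5*exp(-x), -4*z)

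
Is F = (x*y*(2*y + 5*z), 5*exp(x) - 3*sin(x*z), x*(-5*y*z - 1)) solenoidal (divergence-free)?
No, ∇·F = y*(-5*x + 2*y + 5*z)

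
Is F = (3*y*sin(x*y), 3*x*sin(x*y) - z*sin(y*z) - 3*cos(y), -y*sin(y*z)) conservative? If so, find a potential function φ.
Yes, F is conservative. φ = -3*sin(y) - 3*cos(x*y) + cos(y*z)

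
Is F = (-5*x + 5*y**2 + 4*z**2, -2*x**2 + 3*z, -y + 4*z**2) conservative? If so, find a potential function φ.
No, ∇×F = (-4, 8*z, -4*x - 10*y) ≠ 0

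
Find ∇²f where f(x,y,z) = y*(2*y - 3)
4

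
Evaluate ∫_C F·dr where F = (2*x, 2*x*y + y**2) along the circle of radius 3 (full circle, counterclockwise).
0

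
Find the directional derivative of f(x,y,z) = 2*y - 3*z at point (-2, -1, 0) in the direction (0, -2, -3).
5*sqrt(13)/13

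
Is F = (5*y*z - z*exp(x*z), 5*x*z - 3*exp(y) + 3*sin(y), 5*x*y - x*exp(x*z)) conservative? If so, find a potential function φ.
Yes, F is conservative. φ = 5*x*y*z - 3*exp(y) - exp(x*z) - 3*cos(y)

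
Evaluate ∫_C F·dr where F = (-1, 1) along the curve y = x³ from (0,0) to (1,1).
0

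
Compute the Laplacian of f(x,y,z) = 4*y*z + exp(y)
exp(y)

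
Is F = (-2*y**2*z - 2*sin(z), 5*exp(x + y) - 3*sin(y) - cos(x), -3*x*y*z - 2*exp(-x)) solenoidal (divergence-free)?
No, ∇·F = -3*x*y + 5*exp(x + y) - 3*cos(y)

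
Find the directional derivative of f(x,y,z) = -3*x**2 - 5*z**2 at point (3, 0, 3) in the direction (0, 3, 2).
-60*sqrt(13)/13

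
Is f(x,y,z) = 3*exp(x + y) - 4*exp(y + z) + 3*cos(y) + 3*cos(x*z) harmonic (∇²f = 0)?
No, ∇²f = -3*x**2*cos(x*z) - 3*z**2*cos(x*z) + 6*exp(x + y) - 8*exp(y + z) - 3*cos(y)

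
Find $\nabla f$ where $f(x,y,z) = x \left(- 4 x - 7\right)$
(-8*x - 7, 0, 0)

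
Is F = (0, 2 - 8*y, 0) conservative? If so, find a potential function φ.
Yes, F is conservative. φ = 2*y*(1 - 2*y)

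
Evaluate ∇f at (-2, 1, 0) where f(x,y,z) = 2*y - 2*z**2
(0, 2, 0)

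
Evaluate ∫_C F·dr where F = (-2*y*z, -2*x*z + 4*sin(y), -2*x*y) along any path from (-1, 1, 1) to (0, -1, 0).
-2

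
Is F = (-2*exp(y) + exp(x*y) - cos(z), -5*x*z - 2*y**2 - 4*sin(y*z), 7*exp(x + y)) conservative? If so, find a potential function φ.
No, ∇×F = (5*x + 4*y*cos(y*z) + 7*exp(x + y), -7*exp(x + y) + sin(z), -x*exp(x*y) - 5*z + 2*exp(y)) ≠ 0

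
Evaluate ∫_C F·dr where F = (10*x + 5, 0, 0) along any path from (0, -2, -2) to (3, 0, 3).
60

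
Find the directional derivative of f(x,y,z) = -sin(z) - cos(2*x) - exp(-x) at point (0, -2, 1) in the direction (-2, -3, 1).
-sqrt(14)*(cos(1) + 2)/14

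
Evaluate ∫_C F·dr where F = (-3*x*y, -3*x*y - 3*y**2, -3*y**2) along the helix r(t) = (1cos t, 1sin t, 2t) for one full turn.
-6*pi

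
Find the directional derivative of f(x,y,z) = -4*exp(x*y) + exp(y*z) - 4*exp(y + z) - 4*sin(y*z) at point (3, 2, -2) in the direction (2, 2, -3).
2*sqrt(17)*(-20*exp(10) + 20*exp(4)*cos(4) - 5 + 2*exp(4))*exp(-4)/17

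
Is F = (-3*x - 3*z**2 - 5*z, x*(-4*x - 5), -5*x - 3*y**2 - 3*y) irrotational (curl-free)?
No, ∇×F = (-6*y - 3, -6*z, -8*x - 5)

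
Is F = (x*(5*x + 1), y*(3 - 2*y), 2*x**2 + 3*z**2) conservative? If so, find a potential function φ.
No, ∇×F = (0, -4*x, 0) ≠ 0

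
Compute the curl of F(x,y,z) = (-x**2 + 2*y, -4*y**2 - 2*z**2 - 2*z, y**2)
(2*y + 4*z + 2, 0, -2)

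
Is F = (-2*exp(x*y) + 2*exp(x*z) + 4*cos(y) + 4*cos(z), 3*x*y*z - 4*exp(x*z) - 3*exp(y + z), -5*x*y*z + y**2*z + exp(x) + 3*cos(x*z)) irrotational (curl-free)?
No, ∇×F = (-3*x*y - 5*x*z + 4*x*exp(x*z) + 2*y*z + 3*exp(y + z), 2*x*exp(x*z) + 5*y*z + 3*z*sin(x*z) - exp(x) - 4*sin(z), 2*x*exp(x*y) + 3*y*z - 4*z*exp(x*z) + 4*sin(y))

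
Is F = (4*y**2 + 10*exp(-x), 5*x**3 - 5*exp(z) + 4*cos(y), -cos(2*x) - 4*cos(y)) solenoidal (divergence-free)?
No, ∇·F = -4*sin(y) - 10*exp(-x)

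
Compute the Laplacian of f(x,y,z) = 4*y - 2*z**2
-4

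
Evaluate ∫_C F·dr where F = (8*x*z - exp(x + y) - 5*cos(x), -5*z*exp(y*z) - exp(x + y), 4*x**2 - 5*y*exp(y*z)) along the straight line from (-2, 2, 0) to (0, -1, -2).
-5*exp(2) - 5*sin(2) - exp(-1) + 6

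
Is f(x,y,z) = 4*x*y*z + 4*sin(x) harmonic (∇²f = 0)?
No, ∇²f = -4*sin(x)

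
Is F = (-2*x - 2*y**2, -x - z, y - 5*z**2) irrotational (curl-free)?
No, ∇×F = (2, 0, 4*y - 1)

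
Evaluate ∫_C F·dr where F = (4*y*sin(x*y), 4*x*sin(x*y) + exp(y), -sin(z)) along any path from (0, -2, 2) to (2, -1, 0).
-exp(-2) + exp(-1) - 5*cos(2) + 5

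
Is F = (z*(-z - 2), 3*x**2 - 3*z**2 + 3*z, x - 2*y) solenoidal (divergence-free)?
Yes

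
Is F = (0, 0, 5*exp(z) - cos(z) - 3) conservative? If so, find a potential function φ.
Yes, F is conservative. φ = -3*z + 5*exp(z) - sin(z)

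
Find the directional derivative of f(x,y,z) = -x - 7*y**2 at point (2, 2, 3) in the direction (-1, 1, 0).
-27*sqrt(2)/2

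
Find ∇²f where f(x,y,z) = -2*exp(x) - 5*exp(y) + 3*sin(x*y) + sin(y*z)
-3*x**2*sin(x*y) - 3*y**2*sin(x*y) - y**2*sin(y*z) - z**2*sin(y*z) - 2*exp(x) - 5*exp(y)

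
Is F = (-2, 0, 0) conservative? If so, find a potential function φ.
Yes, F is conservative. φ = -2*x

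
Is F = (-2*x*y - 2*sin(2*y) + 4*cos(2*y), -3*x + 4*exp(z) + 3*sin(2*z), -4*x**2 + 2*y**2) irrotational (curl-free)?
No, ∇×F = (4*y - 4*exp(z) - 6*cos(2*z), 8*x, 2*x + 8*sin(2*y) + 4*cos(2*y) - 3)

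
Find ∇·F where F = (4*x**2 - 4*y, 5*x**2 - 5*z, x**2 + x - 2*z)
8*x - 2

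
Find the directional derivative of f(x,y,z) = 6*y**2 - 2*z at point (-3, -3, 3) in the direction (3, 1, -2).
-16*sqrt(14)/7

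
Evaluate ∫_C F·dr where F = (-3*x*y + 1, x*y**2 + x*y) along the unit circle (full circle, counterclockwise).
pi/4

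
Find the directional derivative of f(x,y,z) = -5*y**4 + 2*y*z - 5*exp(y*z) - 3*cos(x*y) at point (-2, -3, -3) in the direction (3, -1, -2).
-3*sqrt(14)*(7*sin(6) + 174 + 15*exp(9))/14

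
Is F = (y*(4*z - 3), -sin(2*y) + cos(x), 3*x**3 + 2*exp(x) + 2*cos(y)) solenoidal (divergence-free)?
No, ∇·F = -2*cos(2*y)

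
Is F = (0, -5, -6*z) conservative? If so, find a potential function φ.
Yes, F is conservative. φ = -5*y - 3*z**2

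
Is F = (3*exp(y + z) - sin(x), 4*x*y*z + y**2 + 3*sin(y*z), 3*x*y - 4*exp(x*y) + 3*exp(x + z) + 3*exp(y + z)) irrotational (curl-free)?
No, ∇×F = (-4*x*y - 4*x*exp(x*y) + 3*x - 3*y*cos(y*z) + 3*exp(y + z), 4*y*exp(x*y) - 3*y - 3*exp(x + z) + 3*exp(y + z), 4*y*z - 3*exp(y + z))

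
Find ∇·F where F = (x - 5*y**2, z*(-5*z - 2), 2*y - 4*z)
-3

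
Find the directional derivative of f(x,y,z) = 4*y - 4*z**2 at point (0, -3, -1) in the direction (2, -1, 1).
2*sqrt(6)/3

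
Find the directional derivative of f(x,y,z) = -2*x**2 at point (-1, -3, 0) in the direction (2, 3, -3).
4*sqrt(22)/11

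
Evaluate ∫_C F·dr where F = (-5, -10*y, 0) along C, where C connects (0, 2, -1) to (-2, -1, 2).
25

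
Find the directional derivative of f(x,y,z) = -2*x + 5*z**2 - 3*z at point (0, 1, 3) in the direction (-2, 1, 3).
85*sqrt(14)/14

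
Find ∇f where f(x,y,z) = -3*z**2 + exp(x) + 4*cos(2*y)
(exp(x), -8*sin(2*y), -6*z)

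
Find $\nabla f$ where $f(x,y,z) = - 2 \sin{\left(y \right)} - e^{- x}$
(exp(-x), -2*cos(y), 0)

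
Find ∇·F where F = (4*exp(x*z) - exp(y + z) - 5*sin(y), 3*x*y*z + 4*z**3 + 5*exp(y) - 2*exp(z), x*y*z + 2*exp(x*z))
x*y + 3*x*z + 2*x*exp(x*z) + 4*z*exp(x*z) + 5*exp(y)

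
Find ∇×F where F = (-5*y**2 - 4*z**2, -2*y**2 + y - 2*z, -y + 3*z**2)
(1, -8*z, 10*y)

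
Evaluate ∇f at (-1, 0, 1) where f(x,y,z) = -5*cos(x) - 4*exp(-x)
(-5*sin(1) + 4*E, 0, 0)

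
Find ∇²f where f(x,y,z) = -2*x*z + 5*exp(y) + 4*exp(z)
5*exp(y) + 4*exp(z)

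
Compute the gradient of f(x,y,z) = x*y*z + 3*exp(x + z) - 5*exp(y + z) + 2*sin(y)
(y*z + 3*exp(x + z), x*z - 5*exp(y + z) + 2*cos(y), x*y + 3*exp(x + z) - 5*exp(y + z))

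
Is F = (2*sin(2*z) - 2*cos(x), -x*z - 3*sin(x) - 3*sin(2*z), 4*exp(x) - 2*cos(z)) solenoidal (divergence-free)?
No, ∇·F = 2*sin(x) + 2*sin(z)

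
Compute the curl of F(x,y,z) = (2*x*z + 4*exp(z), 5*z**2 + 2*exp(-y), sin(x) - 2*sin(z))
(-10*z, 2*x + 4*exp(z) - cos(x), 0)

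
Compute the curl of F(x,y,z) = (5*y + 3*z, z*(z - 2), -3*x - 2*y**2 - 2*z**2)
(-4*y - 2*z + 2, 6, -5)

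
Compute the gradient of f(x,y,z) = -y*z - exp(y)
(0, -z - exp(y), -y)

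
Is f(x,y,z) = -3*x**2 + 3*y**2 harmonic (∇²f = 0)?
Yes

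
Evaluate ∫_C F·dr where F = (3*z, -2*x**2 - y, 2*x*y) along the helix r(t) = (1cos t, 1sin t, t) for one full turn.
6*pi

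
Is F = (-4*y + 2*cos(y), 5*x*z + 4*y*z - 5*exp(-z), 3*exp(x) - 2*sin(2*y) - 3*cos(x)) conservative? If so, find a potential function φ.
No, ∇×F = (-5*x - 4*y - 4*cos(2*y) - 5*exp(-z), -3*exp(x) - 3*sin(x), 5*z + 2*sin(y) + 4) ≠ 0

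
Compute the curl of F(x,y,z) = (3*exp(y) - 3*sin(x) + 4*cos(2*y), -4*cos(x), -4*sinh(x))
(0, 4*cosh(x), -3*exp(y) + 4*sin(x) + 8*sin(2*y))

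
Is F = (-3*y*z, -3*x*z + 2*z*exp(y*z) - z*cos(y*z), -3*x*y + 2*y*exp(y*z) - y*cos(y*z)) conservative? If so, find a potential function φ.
Yes, F is conservative. φ = -3*x*y*z + 2*exp(y*z) - sin(y*z)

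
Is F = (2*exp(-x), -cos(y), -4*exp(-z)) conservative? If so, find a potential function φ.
Yes, F is conservative. φ = -sin(y) + 4*exp(-z) - 2*exp(-x)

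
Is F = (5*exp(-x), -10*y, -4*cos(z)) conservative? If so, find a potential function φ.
Yes, F is conservative. φ = -5*y**2 - 4*sin(z) - 5*exp(-x)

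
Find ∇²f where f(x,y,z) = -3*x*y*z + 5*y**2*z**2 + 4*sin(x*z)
-4*x**2*sin(x*z) + 10*y**2 - 4*z**2*sin(x*z) + 10*z**2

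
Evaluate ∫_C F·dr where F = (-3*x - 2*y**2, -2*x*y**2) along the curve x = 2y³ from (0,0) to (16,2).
-7552/15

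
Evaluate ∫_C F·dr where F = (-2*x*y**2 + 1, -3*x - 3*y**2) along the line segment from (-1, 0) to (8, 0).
9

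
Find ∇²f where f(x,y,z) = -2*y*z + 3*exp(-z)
3*exp(-z)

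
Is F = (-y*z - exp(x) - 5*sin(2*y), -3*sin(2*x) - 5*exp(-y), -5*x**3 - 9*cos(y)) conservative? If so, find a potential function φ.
No, ∇×F = (9*sin(y), 15*x**2 - y, z - 6*cos(2*x) + 10*cos(2*y)) ≠ 0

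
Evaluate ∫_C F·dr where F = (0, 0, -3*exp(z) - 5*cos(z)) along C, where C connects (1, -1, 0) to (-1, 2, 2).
-3*exp(2) - 5*sin(2) + 3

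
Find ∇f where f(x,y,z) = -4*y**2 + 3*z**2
(0, -8*y, 6*z)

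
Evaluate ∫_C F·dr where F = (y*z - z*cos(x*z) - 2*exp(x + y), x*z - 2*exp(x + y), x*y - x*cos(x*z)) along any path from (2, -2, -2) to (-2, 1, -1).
-4 - sin(2) - 2*exp(-1) - sin(4)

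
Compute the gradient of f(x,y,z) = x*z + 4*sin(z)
(z, 0, x + 4*cos(z))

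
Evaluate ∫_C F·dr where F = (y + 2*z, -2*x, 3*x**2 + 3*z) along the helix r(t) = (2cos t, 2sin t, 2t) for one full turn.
4*pi*(7 + 6*pi)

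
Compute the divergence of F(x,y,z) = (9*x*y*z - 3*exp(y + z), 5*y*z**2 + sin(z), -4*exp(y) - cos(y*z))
9*y*z + y*sin(y*z) + 5*z**2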